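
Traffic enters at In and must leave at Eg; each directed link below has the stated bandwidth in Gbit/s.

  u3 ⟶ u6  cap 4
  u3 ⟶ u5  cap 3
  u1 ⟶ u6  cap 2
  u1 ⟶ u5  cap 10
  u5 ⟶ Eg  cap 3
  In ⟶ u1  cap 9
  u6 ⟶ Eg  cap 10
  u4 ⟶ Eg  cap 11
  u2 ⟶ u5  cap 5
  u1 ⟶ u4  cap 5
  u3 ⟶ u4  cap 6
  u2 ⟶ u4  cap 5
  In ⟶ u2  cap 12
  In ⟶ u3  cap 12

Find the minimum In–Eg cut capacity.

Augment In→u1→u4→Eg: bottleneck 5, flow now 5.
Augment In→u1→u5→Eg: bottleneck 3, flow now 8.
Augment In→u1→u6→Eg: bottleneck 1, flow now 9.
Augment In→u2→u4→Eg: bottleneck 5, flow now 14.
Augment In→u3→u4→Eg: bottleneck 1, flow now 15.
Augment In→u3→u6→Eg: bottleneck 4, flow now 19.
Augment In→u2→u5→u1→u6→Eg: bottleneck 1, flow now 20. (uses reverse residual edge)
No augmenting path remains; maximum flow = 20.
By max-flow min-cut, the minimum cut capacity equals the max flow.
In the residual graph, reachable from In: {In, u1, u2, u3, u4, u5}.
Min-cut edges: u1→u6 (2), u3→u6 (4), u4→Eg (11), u5→Eg (3); capacity 2 + 4 + 11 + 3 = 20.

20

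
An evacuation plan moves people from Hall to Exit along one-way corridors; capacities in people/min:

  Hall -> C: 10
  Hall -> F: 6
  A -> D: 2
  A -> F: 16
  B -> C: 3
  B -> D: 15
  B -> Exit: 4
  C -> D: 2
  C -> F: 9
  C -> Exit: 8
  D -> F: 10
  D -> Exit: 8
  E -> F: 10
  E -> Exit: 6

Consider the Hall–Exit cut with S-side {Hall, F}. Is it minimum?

Yes — it is a minimum cut (capacity 10).

Given cut capacity: 10 = 10.
Augment Hall→C→Exit: bottleneck 8, flow now 8.
Augment Hall→C→D→Exit: bottleneck 2, flow now 10.
No augmenting path remains; maximum flow = 10.
Cut capacity 10 equals the max flow, so it is a minimum cut.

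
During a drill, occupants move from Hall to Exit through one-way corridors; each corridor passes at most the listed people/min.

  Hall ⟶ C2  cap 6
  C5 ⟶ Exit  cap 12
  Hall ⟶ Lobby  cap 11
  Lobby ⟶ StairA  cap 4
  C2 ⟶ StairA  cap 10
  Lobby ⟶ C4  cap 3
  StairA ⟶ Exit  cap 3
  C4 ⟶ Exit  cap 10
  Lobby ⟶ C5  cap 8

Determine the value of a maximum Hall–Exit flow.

14

Augment Hall→Lobby→StairA→Exit: bottleneck 3, flow now 3.
Augment Hall→Lobby→C5→Exit: bottleneck 8, flow now 11.
Augment Hall→C2→StairA→Lobby→C4→Exit: bottleneck 3, flow now 14. (uses reverse residual edge)
No augmenting path remains; maximum flow = 14.
In the residual graph, reachable from Hall: {Hall, C2, StairA}.
Min-cut edges: Hall→Lobby (11), StairA→Exit (3); capacity 11 + 3 = 14.
This cut is saturated, so no flow can exceed 14.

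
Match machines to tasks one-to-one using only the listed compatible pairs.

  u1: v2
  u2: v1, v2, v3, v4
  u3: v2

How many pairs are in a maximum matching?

2

Unit-capacity flow: source→left, listed edges, right→sink; max matching = max flow.
Augmenting path u1→v2 (+1); matched 1.
Augmenting path u2→v1 (+1); matched 2.
No augmenting path remains; maximum matching = 2.
König certificate: {u2, v2} is a vertex cover of size 2 (every listed pair touches it), so no matching can be larger.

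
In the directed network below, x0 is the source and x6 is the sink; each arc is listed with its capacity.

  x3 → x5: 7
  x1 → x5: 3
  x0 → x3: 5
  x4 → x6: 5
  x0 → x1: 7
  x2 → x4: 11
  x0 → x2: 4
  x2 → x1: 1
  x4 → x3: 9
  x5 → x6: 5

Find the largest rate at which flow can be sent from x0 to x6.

Augment x0→x1→x5→x6: bottleneck 3, flow now 3.
Augment x0→x2→x4→x6: bottleneck 4, flow now 7.
Augment x0→x3→x5→x6: bottleneck 2, flow now 9.
No augmenting path remains; maximum flow = 9.
In the residual graph, reachable from x0: {x0, x1, x3, x5}.
Min-cut edges: x0→x2 (4), x5→x6 (5); capacity 4 + 5 = 9.
This cut is saturated, so no flow can exceed 9.

9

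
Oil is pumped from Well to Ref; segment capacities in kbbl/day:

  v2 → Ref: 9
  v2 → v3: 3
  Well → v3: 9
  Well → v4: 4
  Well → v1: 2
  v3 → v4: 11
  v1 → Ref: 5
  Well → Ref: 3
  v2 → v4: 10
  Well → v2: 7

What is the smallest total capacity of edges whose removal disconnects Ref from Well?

Augment Well→Ref: bottleneck 3, flow now 3.
Augment Well→v1→Ref: bottleneck 2, flow now 5.
Augment Well→v2→Ref: bottleneck 7, flow now 12.
No augmenting path remains; maximum flow = 12.
By max-flow min-cut, the minimum cut capacity equals the max flow.
In the residual graph, reachable from Well: {Well, v3, v4}.
Min-cut edges: Well→v1 (2), Well→v2 (7), Well→Ref (3); capacity 2 + 7 + 3 = 12.

12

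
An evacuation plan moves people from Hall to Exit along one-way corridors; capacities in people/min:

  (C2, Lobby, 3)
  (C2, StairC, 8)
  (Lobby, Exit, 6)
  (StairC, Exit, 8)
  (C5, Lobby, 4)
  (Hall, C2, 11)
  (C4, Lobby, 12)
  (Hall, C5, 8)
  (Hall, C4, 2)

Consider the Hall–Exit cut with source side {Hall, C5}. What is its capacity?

17

Edges leaving {Hall, C5}: Hall→C4 (2), Hall→C2 (11), C5→Lobby (4).
Cut capacity = 2 + 11 + 4 = 17.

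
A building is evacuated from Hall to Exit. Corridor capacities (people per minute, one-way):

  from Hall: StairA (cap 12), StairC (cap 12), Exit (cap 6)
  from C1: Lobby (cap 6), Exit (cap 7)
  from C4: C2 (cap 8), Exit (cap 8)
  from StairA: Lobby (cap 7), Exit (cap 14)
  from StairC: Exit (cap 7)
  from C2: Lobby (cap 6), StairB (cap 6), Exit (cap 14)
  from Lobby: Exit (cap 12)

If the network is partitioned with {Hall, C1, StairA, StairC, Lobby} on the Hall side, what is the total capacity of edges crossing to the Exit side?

46

Edges leaving {Hall, C1, StairA, StairC, Lobby}: Hall→Exit (6), C1→Exit (7), StairA→Exit (14), StairC→Exit (7), Lobby→Exit (12).
Cut capacity = 6 + 7 + 14 + 7 + 12 = 46.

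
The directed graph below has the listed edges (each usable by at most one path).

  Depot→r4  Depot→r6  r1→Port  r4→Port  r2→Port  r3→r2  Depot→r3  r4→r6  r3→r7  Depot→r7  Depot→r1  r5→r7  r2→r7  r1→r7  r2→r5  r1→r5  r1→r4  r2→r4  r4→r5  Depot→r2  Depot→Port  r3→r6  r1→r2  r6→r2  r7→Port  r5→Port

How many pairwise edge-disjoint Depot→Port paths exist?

6

Assign every edge capacity 1; by Menger, the answer equals the max flow.
Path Depot→Port (+1); total 1.
Path Depot→r1→Port (+1); total 2.
Path Depot→r2→Port (+1); total 3.
Path Depot→r4→Port (+1); total 4.
Path Depot→r7→Port (+1); total 5.
Path Depot→r3→r2→r5→Port (+1); total 6.
No residual Depot→Port path; max flow = 6.
Certifying cut of size 6: {Depot→Port, Depot→r1, r2→Port, r4→Port, r5→Port, r7→Port}.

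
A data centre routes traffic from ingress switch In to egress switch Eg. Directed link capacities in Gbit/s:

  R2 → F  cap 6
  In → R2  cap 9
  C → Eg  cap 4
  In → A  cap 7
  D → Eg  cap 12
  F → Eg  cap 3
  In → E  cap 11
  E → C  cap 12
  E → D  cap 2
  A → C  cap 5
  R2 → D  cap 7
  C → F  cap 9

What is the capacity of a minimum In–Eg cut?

Augment In→R2→F→Eg: bottleneck 3, flow now 3.
Augment In→R2→D→Eg: bottleneck 6, flow now 9.
Augment In→E→C→Eg: bottleneck 4, flow now 13.
Augment In→E→D→Eg: bottleneck 2, flow now 15.
Augment In→E→C→F→R2→D→Eg: bottleneck 1, flow now 16. (uses reverse residual edge)
No augmenting path remains; maximum flow = 16.
By max-flow min-cut, the minimum cut capacity equals the max flow.
In the residual graph, reachable from In: {In, R2, E, A, C, F}.
Min-cut edges: R2→D (7), E→D (2), C→Eg (4), F→Eg (3); capacity 7 + 2 + 4 + 3 = 16.

16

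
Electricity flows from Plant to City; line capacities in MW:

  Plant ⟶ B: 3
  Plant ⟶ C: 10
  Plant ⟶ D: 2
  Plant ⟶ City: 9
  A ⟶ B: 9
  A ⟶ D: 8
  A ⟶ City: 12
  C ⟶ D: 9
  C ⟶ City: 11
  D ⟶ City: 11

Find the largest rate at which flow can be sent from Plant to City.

Augment Plant→City: bottleneck 9, flow now 9.
Augment Plant→C→City: bottleneck 10, flow now 19.
Augment Plant→D→City: bottleneck 2, flow now 21.
No augmenting path remains; maximum flow = 21.
In the residual graph, reachable from Plant: {Plant, B}.
Min-cut edges: Plant→C (10), Plant→D (2), Plant→City (9); capacity 10 + 2 + 9 = 21.
This cut is saturated, so no flow can exceed 21.

21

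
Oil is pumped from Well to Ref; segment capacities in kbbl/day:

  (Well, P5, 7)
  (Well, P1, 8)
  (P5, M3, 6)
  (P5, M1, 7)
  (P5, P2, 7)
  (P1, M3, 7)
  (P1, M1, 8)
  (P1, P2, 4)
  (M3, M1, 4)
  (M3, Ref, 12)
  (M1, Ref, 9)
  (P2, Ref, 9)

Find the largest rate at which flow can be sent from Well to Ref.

15

Augment Well→P5→M3→Ref: bottleneck 6, flow now 6.
Augment Well→P5→M1→Ref: bottleneck 1, flow now 7.
Augment Well→P1→M3→Ref: bottleneck 6, flow now 13.
Augment Well→P1→M1→Ref: bottleneck 2, flow now 15.
No augmenting path remains; maximum flow = 15.
In the residual graph, reachable from Well: {Well}.
Min-cut edges: Well→P5 (7), Well→P1 (8); capacity 7 + 8 = 15.
This cut is saturated, so no flow can exceed 15.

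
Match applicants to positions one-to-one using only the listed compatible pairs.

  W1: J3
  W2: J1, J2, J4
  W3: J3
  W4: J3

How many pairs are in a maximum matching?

Unit-capacity flow: source→left, listed edges, right→sink; max matching = max flow.
Augmenting path W1→J3 (+1); matched 1.
Augmenting path W2→J1 (+1); matched 2.
No augmenting path remains; maximum matching = 2.
König certificate: {W2, J3} is a vertex cover of size 2 (every listed pair touches it), so no matching can be larger.

2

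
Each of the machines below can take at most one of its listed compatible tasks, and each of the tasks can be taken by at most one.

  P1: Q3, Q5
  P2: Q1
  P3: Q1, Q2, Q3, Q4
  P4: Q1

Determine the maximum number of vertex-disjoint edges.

Unit-capacity flow: source→left, listed edges, right→sink; max matching = max flow.
Augmenting path P1→Q3 (+1); matched 1.
Augmenting path P2→Q1 (+1); matched 2.
Augmenting path P3→Q2 (+1); matched 3.
No augmenting path remains; maximum matching = 3.
König certificate: {P1, P3, Q1} is a vertex cover of size 3 (every listed pair touches it), so no matching can be larger.

3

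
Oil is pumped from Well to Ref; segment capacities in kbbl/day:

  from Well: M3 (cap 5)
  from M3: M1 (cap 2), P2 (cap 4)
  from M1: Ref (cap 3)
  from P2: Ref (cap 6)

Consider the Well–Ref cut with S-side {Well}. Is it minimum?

Given cut capacity: 5 = 5.
Augment Well→M3→M1→Ref: bottleneck 2, flow now 2.
Augment Well→M3→P2→Ref: bottleneck 3, flow now 5.
No augmenting path remains; maximum flow = 5.
Cut capacity 5 equals the max flow, so it is a minimum cut.

Yes — it is a minimum cut (capacity 5).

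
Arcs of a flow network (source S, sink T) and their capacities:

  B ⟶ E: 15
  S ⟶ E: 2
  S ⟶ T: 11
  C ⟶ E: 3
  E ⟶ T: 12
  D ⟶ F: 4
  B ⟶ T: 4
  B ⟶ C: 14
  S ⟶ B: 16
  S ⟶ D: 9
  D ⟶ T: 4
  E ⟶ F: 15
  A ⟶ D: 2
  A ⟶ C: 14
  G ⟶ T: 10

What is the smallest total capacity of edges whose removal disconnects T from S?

31

Augment S→T: bottleneck 11, flow now 11.
Augment S→B→T: bottleneck 4, flow now 15.
Augment S→D→T: bottleneck 4, flow now 19.
Augment S→E→T: bottleneck 2, flow now 21.
Augment S→B→E→T: bottleneck 10, flow now 31.
No augmenting path remains; maximum flow = 31.
By max-flow min-cut, the minimum cut capacity equals the max flow.
In the residual graph, reachable from S: {S, B, C, D, E, F}.
Min-cut edges: S→T (11), B→T (4), D→T (4), E→T (12); capacity 11 + 4 + 4 + 12 = 31.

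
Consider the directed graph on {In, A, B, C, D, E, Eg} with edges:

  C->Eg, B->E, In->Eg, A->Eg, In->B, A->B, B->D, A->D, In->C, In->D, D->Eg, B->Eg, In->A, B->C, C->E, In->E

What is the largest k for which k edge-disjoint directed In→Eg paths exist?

5

Assign every edge capacity 1; by Menger, the answer equals the max flow.
Path In→Eg (+1); total 1.
Path In→A→Eg (+1); total 2.
Path In→B→Eg (+1); total 3.
Path In→C→Eg (+1); total 4.
Path In→D→Eg (+1); total 5.
No residual In→Eg path; max flow = 5.
Certifying cut of size 5: {In→A, In→B, In→C, In→D, In→Eg}.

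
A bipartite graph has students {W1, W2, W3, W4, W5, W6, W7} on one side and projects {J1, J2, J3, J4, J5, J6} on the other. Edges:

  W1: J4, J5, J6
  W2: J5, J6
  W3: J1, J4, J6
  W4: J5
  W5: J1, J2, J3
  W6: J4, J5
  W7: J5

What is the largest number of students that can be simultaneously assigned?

Unit-capacity flow: source→left, listed edges, right→sink; max matching = max flow.
Augmenting path W1→J4 (+1); matched 1.
Augmenting path W2→J5 (+1); matched 2.
Augmenting path W3→J1 (+1); matched 3.
Augmenting path W5→J2 (+1); matched 4.
Augmenting path W4→J5→W2→J6 (+1); matched 5.
No augmenting path remains; maximum matching = 5.
König certificate: {W3, W5, J4, J5, J6} is a vertex cover of size 5 (every listed pair touches it), so no matching can be larger.

5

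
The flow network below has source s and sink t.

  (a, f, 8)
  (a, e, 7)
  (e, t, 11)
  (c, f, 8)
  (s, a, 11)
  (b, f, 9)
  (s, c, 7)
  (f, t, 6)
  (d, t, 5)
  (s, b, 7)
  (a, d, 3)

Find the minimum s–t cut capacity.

Augment s→a→d→t: bottleneck 3, flow now 3.
Augment s→a→e→t: bottleneck 7, flow now 10.
Augment s→a→f→t: bottleneck 1, flow now 11.
Augment s→b→f→t: bottleneck 5, flow now 16.
No augmenting path remains; maximum flow = 16.
By max-flow min-cut, the minimum cut capacity equals the max flow.
In the residual graph, reachable from s: {s, a, b, c, f}.
Min-cut edges: a→d (3), a→e (7), f→t (6); capacity 3 + 7 + 6 = 16.

16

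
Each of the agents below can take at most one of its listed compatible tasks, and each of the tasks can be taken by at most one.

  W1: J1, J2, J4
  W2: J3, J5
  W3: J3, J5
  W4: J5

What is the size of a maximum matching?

3

Unit-capacity flow: source→left, listed edges, right→sink; max matching = max flow.
Augmenting path W1→J1 (+1); matched 1.
Augmenting path W2→J3 (+1); matched 2.
Augmenting path W3→J5 (+1); matched 3.
No augmenting path remains; maximum matching = 3.
König certificate: {W1, J3, J5} is a vertex cover of size 3 (every listed pair touches it), so no matching can be larger.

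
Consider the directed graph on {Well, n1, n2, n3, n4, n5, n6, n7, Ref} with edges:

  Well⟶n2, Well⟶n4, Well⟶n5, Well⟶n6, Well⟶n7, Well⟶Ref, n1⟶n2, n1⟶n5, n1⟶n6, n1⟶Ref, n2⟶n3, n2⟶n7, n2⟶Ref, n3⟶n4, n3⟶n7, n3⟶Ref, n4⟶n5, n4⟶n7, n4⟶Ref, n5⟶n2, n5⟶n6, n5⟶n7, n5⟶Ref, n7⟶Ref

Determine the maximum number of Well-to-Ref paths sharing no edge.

5

Assign every edge capacity 1; by Menger, the answer equals the max flow.
Path Well→Ref (+1); total 1.
Path Well→n2→Ref (+1); total 2.
Path Well→n4→Ref (+1); total 3.
Path Well→n5→Ref (+1); total 4.
Path Well→n7→Ref (+1); total 5.
No residual Well→Ref path; max flow = 5.
Certifying cut of size 5: {Well→Ref, Well→n2, Well→n4, Well→n5, Well→n7}.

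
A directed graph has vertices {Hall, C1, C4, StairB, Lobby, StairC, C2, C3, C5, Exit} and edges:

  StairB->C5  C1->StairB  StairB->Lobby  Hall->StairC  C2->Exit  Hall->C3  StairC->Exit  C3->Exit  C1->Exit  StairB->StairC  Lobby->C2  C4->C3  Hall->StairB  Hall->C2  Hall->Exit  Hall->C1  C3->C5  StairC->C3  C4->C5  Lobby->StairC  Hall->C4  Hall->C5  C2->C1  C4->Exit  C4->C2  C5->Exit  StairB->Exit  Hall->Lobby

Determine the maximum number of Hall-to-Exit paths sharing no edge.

Assign every edge capacity 1; by Menger, the answer equals the max flow.
Path Hall→Exit (+1); total 1.
Path Hall→C1→Exit (+1); total 2.
Path Hall→C4→Exit (+1); total 3.
Path Hall→StairB→Exit (+1); total 4.
Path Hall→StairC→Exit (+1); total 5.
Path Hall→C2→Exit (+1); total 6.
Path Hall→C3→Exit (+1); total 7.
Path Hall→C5→Exit (+1); total 8.
No residual Hall→Exit path; max flow = 8.
Certifying cut of size 8: {C1→Exit, C2→Exit, C3→Exit, C5→Exit, Hall→C4, Hall→Exit, StairB→Exit, StairC→Exit}.

8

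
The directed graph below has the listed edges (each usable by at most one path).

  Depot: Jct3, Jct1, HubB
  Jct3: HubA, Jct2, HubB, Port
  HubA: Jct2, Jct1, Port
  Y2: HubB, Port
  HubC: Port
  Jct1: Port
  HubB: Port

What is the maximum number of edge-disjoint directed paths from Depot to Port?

Assign every edge capacity 1; by Menger, the answer equals the max flow.
Path Depot→Jct3→Port (+1); total 1.
Path Depot→Jct1→Port (+1); total 2.
Path Depot→HubB→Port (+1); total 3.
No residual Depot→Port path; max flow = 3.
Certifying cut of size 3: {Depot→HubB, Depot→Jct1, Depot→Jct3}.

3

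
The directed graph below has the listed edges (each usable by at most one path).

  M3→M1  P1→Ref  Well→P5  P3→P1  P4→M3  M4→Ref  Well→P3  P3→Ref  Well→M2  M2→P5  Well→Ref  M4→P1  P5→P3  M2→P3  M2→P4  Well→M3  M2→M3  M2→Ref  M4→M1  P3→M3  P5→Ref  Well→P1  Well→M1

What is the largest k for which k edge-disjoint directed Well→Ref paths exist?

Assign every edge capacity 1; by Menger, the answer equals the max flow.
Path Well→Ref (+1); total 1.
Path Well→M2→Ref (+1); total 2.
Path Well→P5→Ref (+1); total 3.
Path Well→P3→Ref (+1); total 4.
Path Well→P1→Ref (+1); total 5.
No residual Well→Ref path; max flow = 5.
Certifying cut of size 5: {Well→M2, Well→P1, Well→P3, Well→P5, Well→Ref}.

5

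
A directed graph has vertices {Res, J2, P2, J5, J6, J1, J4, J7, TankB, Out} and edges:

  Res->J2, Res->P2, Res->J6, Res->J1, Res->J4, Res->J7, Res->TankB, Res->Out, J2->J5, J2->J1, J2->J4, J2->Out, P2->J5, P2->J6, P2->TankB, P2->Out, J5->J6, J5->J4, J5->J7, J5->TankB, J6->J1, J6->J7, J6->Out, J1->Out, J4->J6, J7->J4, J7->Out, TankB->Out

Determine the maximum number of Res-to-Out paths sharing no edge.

Assign every edge capacity 1; by Menger, the answer equals the max flow.
Path Res→Out (+1); total 1.
Path Res→J2→Out (+1); total 2.
Path Res→P2→Out (+1); total 3.
Path Res→J6→Out (+1); total 4.
Path Res→J1→Out (+1); total 5.
Path Res→J7→Out (+1); total 6.
Path Res→TankB→Out (+1); total 7.
No residual Res→Out path; max flow = 7.
Certifying cut of size 7: {J1→Out, J6→Out, J7→Out, Res→J2, Res→Out, Res→P2, Res→TankB}.

7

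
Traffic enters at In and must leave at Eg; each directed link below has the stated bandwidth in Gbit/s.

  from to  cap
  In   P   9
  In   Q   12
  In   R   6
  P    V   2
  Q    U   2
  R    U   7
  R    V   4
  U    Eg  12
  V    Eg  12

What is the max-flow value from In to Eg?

Augment In→P→V→Eg: bottleneck 2, flow now 2.
Augment In→Q→U→Eg: bottleneck 2, flow now 4.
Augment In→R→U→Eg: bottleneck 6, flow now 10.
No augmenting path remains; maximum flow = 10.
In the residual graph, reachable from In: {In, P, Q}.
Min-cut edges: In→R (6), P→V (2), Q→U (2); capacity 6 + 2 + 2 = 10.
This cut is saturated, so no flow can exceed 10.

10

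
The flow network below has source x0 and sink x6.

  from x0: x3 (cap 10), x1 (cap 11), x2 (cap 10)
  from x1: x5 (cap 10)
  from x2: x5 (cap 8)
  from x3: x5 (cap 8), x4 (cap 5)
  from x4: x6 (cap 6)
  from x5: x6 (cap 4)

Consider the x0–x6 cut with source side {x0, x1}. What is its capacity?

30

Edges leaving {x0, x1}: x0→x2 (10), x0→x3 (10), x1→x5 (10).
Cut capacity = 10 + 10 + 10 = 30.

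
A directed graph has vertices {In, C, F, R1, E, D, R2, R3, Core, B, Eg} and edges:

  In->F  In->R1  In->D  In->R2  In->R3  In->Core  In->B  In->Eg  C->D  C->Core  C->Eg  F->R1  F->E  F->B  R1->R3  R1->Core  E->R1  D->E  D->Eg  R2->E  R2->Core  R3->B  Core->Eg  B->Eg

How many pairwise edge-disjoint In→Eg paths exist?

4

Assign every edge capacity 1; by Menger, the answer equals the max flow.
Path In→Eg (+1); total 1.
Path In→D→Eg (+1); total 2.
Path In→Core→Eg (+1); total 3.
Path In→B→Eg (+1); total 4.
No residual In→Eg path; max flow = 4.
Certifying cut of size 4: {B→Eg, Core→Eg, In→D, In→Eg}.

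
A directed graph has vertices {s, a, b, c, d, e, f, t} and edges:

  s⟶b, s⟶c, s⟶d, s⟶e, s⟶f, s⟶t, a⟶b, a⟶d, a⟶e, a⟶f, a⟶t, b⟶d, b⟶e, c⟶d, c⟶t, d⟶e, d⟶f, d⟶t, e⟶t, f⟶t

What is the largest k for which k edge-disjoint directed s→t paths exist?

5

Assign every edge capacity 1; by Menger, the answer equals the max flow.
Path s→t (+1); total 1.
Path s→c→t (+1); total 2.
Path s→d→t (+1); total 3.
Path s→e→t (+1); total 4.
Path s→f→t (+1); total 5.
No residual s→t path; max flow = 5.
Certifying cut of size 5: {d→t, e→t, f→t, s→c, s→t}.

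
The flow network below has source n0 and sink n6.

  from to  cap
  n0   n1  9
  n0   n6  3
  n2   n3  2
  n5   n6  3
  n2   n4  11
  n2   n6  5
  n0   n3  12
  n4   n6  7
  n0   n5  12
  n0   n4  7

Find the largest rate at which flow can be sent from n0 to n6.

13

Augment n0→n6: bottleneck 3, flow now 3.
Augment n0→n4→n6: bottleneck 7, flow now 10.
Augment n0→n5→n6: bottleneck 3, flow now 13.
No augmenting path remains; maximum flow = 13.
In the residual graph, reachable from n0: {n0, n1, n3, n5}.
Min-cut edges: n0→n4 (7), n0→n6 (3), n5→n6 (3); capacity 7 + 3 + 3 = 13.
This cut is saturated, so no flow can exceed 13.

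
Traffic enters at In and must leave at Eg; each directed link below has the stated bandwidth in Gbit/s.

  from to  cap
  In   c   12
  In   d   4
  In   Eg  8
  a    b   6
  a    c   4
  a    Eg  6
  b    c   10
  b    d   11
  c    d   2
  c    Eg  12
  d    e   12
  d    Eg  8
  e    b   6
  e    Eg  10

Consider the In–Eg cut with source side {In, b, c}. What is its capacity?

Edges leaving {In, b, c}: In→d (4), In→Eg (8), b→d (11), c→d (2), c→Eg (12).
Cut capacity = 4 + 8 + 11 + 2 + 12 = 37.

37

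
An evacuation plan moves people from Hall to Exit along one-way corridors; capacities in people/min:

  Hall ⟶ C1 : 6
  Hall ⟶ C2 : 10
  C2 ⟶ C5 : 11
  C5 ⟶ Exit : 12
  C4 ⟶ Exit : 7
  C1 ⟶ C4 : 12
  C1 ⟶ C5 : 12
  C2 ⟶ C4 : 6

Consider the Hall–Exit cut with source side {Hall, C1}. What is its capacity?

Edges leaving {Hall, C1}: Hall→C2 (10), C1→C4 (12), C1→C5 (12).
Cut capacity = 10 + 12 + 12 = 34.

34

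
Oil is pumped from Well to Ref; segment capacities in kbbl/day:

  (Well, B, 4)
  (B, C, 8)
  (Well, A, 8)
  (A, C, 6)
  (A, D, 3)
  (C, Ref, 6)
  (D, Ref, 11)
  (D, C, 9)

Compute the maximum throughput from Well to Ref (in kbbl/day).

Augment Well→A→C→Ref: bottleneck 6, flow now 6.
Augment Well→A→D→Ref: bottleneck 2, flow now 8.
Augment Well→B→C→A→D→Ref: bottleneck 1, flow now 9. (uses reverse residual edge)
No augmenting path remains; maximum flow = 9.
In the residual graph, reachable from Well: {Well, A, B, C}.
Min-cut edges: A→D (3), C→Ref (6); capacity 3 + 6 = 9.
This cut is saturated, so no flow can exceed 9.

9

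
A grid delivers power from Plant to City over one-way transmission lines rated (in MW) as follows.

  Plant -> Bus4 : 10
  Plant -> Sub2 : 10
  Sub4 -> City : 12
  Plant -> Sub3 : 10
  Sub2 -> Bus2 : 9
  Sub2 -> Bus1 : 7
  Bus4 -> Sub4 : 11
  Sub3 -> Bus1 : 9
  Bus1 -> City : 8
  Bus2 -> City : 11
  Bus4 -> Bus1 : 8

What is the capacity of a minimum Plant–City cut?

27

Augment Plant→Bus4→Bus1→City: bottleneck 8, flow now 8.
Augment Plant→Bus4→Sub4→City: bottleneck 2, flow now 10.
Augment Plant→Sub2→Bus2→City: bottleneck 9, flow now 19.
Augment Plant→Sub3→Bus1→Bus4→Sub4→City: bottleneck 8, flow now 27. (uses reverse residual edge)
No augmenting path remains; maximum flow = 27.
By max-flow min-cut, the minimum cut capacity equals the max flow.
In the residual graph, reachable from Plant: {Plant, Sub3, Sub2, Bus1}.
Min-cut edges: Plant→Bus4 (10), Sub2→Bus2 (9), Bus1→City (8); capacity 10 + 9 + 8 = 27.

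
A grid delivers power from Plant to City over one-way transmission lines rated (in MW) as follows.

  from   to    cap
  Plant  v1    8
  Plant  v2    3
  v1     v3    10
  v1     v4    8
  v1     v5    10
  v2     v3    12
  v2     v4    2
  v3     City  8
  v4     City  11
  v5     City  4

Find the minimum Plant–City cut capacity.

11

Augment Plant→v1→v3→City: bottleneck 8, flow now 8.
Augment Plant→v2→v4→City: bottleneck 2, flow now 10.
Augment Plant→v2→v3→v1→v4→City: bottleneck 1, flow now 11. (uses reverse residual edge)
No augmenting path remains; maximum flow = 11.
By max-flow min-cut, the minimum cut capacity equals the max flow.
In the residual graph, reachable from Plant: {Plant}.
Min-cut edges: Plant→v1 (8), Plant→v2 (3); capacity 8 + 3 = 11.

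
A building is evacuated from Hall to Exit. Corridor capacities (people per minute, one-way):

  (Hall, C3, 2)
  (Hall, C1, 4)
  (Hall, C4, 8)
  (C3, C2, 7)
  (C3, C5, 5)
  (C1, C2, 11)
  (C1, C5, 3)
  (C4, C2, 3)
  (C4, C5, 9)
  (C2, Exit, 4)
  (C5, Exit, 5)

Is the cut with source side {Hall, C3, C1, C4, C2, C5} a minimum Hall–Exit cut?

Yes — it is a minimum cut (capacity 9).

Given cut capacity: 4 + 5 = 9.
Augment Hall→C3→C2→Exit: bottleneck 2, flow now 2.
Augment Hall→C1→C2→Exit: bottleneck 2, flow now 4.
Augment Hall→C1→C5→Exit: bottleneck 2, flow now 6.
Augment Hall→C4→C5→Exit: bottleneck 3, flow now 9.
No augmenting path remains; maximum flow = 9.
Cut capacity 9 equals the max flow, so it is a minimum cut.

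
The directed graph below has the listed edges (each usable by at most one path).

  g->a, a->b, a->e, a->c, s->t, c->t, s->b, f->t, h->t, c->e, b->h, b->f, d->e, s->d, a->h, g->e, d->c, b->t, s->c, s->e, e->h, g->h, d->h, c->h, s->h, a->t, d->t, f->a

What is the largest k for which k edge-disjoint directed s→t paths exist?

5

Assign every edge capacity 1; by Menger, the answer equals the max flow.
Path s→t (+1); total 1.
Path s→b→t (+1); total 2.
Path s→c→t (+1); total 3.
Path s→d→t (+1); total 4.
Path s→h→t (+1); total 5.
No residual s→t path; max flow = 5.
Certifying cut of size 5: {h→t, s→b, s→c, s→d, s→t}.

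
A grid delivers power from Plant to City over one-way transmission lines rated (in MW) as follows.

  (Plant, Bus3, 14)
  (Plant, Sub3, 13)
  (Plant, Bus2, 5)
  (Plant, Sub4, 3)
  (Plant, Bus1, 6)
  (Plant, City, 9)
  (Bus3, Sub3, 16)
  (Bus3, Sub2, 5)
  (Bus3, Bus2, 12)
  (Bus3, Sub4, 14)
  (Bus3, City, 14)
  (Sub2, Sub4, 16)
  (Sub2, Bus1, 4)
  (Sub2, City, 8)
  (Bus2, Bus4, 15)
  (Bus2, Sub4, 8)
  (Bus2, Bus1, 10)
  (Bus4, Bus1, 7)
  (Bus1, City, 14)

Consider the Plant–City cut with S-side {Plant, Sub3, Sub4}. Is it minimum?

Yes — it is a minimum cut (capacity 34).

Given cut capacity: 14 + 5 + 6 + 9 = 34.
Augment Plant→City: bottleneck 9, flow now 9.
Augment Plant→Bus3→City: bottleneck 14, flow now 23.
Augment Plant→Bus1→City: bottleneck 6, flow now 29.
Augment Plant→Bus2→Bus1→City: bottleneck 5, flow now 34.
No augmenting path remains; maximum flow = 34.
Cut capacity 34 equals the max flow, so it is a minimum cut.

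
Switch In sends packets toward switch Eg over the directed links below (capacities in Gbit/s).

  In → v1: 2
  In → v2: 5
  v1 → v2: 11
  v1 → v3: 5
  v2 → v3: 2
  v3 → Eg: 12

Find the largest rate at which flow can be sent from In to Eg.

4

Augment In→v1→v3→Eg: bottleneck 2, flow now 2.
Augment In→v2→v3→Eg: bottleneck 2, flow now 4.
No augmenting path remains; maximum flow = 4.
In the residual graph, reachable from In: {In, v2}.
Min-cut edges: In→v1 (2), v2→v3 (2); capacity 2 + 2 = 4.
This cut is saturated, so no flow can exceed 4.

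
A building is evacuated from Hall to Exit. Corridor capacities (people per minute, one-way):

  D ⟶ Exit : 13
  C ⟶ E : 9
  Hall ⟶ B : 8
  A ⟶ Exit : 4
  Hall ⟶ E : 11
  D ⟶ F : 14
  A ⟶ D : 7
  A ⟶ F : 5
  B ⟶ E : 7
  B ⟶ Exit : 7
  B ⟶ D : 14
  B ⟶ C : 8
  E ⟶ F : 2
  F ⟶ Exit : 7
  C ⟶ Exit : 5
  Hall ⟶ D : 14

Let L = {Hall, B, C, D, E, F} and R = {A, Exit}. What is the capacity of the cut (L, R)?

32

Edges leaving {Hall, B, C, D, E, F}: B→Exit (7), C→Exit (5), D→Exit (13), F→Exit (7).
Cut capacity = 7 + 5 + 13 + 7 = 32.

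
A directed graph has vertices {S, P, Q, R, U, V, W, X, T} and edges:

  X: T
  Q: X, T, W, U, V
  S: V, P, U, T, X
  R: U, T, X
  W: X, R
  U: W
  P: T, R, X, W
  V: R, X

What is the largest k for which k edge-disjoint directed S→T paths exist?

4

Assign every edge capacity 1; by Menger, the answer equals the max flow.
Path S→T (+1); total 1.
Path S→P→T (+1); total 2.
Path S→X→T (+1); total 3.
Path S→V→R→T (+1); total 4.
No residual S→T path; max flow = 4.
Certifying cut of size 4: {R→T, S→P, S→T, X→T}.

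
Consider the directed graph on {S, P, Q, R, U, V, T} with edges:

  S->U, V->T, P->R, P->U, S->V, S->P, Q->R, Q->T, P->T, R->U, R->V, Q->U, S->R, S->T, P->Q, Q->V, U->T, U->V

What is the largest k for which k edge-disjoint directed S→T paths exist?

4

Assign every edge capacity 1; by Menger, the answer equals the max flow.
Path S→T (+1); total 1.
Path S→P→T (+1); total 2.
Path S→U→T (+1); total 3.
Path S→V→T (+1); total 4.
No residual S→T path; max flow = 4.
Certifying cut of size 4: {S→P, S→T, U→T, V→T}.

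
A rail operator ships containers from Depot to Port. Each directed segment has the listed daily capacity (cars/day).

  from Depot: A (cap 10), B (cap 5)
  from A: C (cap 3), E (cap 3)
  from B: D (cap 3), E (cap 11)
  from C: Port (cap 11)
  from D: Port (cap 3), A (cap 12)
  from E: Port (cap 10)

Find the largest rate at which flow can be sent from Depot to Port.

Augment Depot→A→C→Port: bottleneck 3, flow now 3.
Augment Depot→A→E→Port: bottleneck 3, flow now 6.
Augment Depot→B→D→Port: bottleneck 3, flow now 9.
Augment Depot→B→E→Port: bottleneck 2, flow now 11.
No augmenting path remains; maximum flow = 11.
In the residual graph, reachable from Depot: {Depot, A}.
Min-cut edges: Depot→B (5), A→C (3), A→E (3); capacity 5 + 3 + 3 = 11.
This cut is saturated, so no flow can exceed 11.

11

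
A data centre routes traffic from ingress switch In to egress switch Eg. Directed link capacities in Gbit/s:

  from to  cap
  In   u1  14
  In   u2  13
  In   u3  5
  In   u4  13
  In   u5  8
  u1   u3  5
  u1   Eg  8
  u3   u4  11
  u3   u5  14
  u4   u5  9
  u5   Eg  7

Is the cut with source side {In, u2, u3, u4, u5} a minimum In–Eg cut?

Given cut capacity: 14 + 7 = 21.
Augment In→u1→Eg: bottleneck 8, flow now 8.
Augment In→u5→Eg: bottleneck 7, flow now 15.
No augmenting path remains; maximum flow = 15.
In the residual graph, reachable from In: {In, u1, u2, u3, u4, u5}.
Min-cut edges: u1→Eg (8), u5→Eg (7); capacity 8 + 7 = 15.
Cut capacity 21 exceeds the max flow 15, so it is not minimum.

No — its capacity is 21, but the minimum cut has capacity 15.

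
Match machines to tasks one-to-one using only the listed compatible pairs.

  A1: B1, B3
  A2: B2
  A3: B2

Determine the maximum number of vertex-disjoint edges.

Unit-capacity flow: source→left, listed edges, right→sink; max matching = max flow.
Augmenting path A1→B1 (+1); matched 1.
Augmenting path A2→B2 (+1); matched 2.
No augmenting path remains; maximum matching = 2.
König certificate: {A1, B2} is a vertex cover of size 2 (every listed pair touches it), so no matching can be larger.

2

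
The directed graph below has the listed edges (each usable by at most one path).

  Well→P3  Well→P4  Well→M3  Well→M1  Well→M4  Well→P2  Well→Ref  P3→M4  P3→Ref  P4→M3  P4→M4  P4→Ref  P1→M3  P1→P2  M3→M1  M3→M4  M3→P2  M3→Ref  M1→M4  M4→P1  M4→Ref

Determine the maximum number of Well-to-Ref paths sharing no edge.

5

Assign every edge capacity 1; by Menger, the answer equals the max flow.
Path Well→Ref (+1); total 1.
Path Well→P3→Ref (+1); total 2.
Path Well→P4→Ref (+1); total 3.
Path Well→M3→Ref (+1); total 4.
Path Well→M4→Ref (+1); total 5.
No residual Well→Ref path; max flow = 5.
Certifying cut of size 5: {M3→Ref, M4→Ref, Well→P3, Well→P4, Well→Ref}.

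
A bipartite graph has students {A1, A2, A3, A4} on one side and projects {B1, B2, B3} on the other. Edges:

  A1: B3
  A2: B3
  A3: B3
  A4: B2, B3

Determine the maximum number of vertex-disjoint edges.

Unit-capacity flow: source→left, listed edges, right→sink; max matching = max flow.
Augmenting path A1→B3 (+1); matched 1.
Augmenting path A4→B2 (+1); matched 2.
No augmenting path remains; maximum matching = 2.
König certificate: {A4, B3} is a vertex cover of size 2 (every listed pair touches it), so no matching can be larger.

2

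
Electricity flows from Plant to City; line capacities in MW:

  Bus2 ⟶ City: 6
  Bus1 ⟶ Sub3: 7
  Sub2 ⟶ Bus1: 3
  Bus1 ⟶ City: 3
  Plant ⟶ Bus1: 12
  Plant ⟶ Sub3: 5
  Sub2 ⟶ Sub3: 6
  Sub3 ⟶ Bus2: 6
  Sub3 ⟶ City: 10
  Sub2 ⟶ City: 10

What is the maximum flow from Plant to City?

15

Augment Plant→Bus1→City: bottleneck 3, flow now 3.
Augment Plant→Sub3→City: bottleneck 5, flow now 8.
Augment Plant→Bus1→Sub3→City: bottleneck 5, flow now 13.
Augment Plant→Bus1→Sub3→Bus2→City: bottleneck 2, flow now 15.
No augmenting path remains; maximum flow = 15.
In the residual graph, reachable from Plant: {Plant, Bus1}.
Min-cut edges: Plant→Sub3 (5), Bus1→Sub3 (7), Bus1→City (3); capacity 5 + 7 + 3 = 15.
This cut is saturated, so no flow can exceed 15.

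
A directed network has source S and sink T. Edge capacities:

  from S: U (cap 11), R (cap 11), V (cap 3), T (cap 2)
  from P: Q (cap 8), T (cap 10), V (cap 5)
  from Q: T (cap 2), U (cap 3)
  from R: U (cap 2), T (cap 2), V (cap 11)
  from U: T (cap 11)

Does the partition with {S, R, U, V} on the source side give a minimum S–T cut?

Yes — it is a minimum cut (capacity 15).

Given cut capacity: 2 + 2 + 11 = 15.
Augment S→T: bottleneck 2, flow now 2.
Augment S→R→T: bottleneck 2, flow now 4.
Augment S→U→T: bottleneck 11, flow now 15.
No augmenting path remains; maximum flow = 15.
Cut capacity 15 equals the max flow, so it is a minimum cut.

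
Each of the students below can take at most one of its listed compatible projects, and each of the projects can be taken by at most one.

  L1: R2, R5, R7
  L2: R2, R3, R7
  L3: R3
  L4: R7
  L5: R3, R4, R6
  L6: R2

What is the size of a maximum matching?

5

Unit-capacity flow: source→left, listed edges, right→sink; max matching = max flow.
Augmenting path L1→R2 (+1); matched 1.
Augmenting path L2→R3 (+1); matched 2.
Augmenting path L4→R7 (+1); matched 3.
Augmenting path L5→R4 (+1); matched 4.
Augmenting path L6→R2→L1→R5 (+1); matched 5.
No augmenting path remains; maximum matching = 5.
König certificate: {L1, L5, R2, R3, R7} is a vertex cover of size 5 (every listed pair touches it), so no matching can be larger.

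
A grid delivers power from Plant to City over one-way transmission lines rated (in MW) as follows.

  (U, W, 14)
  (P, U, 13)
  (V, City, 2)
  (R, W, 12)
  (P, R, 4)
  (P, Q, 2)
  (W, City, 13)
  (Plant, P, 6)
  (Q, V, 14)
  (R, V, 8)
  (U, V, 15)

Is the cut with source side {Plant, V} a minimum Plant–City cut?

No — its capacity is 8, but the minimum cut has capacity 6.

Given cut capacity: 6 + 2 = 8.
Augment Plant→P→Q→V→City: bottleneck 2, flow now 2.
Augment Plant→P→R→W→City: bottleneck 4, flow now 6.
No augmenting path remains; maximum flow = 6.
In the residual graph, reachable from Plant: {Plant}.
Min-cut edges: Plant→P (6); capacity 6 = 6.
Cut capacity 8 exceeds the max flow 6, so it is not minimum.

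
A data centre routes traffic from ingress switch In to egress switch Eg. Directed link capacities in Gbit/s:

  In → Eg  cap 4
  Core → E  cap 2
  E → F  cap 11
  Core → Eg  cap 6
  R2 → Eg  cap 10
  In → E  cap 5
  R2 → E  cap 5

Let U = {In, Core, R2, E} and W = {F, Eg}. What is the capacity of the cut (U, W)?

31

Edges leaving {In, Core, R2, E}: In→Eg (4), Core→Eg (6), R2→Eg (10), E→F (11).
Cut capacity = 4 + 6 + 10 + 11 = 31.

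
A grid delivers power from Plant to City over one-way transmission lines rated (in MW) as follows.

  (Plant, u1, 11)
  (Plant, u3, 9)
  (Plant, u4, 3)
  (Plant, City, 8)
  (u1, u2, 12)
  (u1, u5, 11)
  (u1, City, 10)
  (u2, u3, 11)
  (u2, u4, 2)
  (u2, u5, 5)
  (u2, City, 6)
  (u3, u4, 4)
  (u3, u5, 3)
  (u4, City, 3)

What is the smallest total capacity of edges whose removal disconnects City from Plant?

Augment Plant→City: bottleneck 8, flow now 8.
Augment Plant→u1→City: bottleneck 10, flow now 18.
Augment Plant→u4→City: bottleneck 3, flow now 21.
Augment Plant→u1→u2→City: bottleneck 1, flow now 22.
No augmenting path remains; maximum flow = 22.
By max-flow min-cut, the minimum cut capacity equals the max flow.
In the residual graph, reachable from Plant: {Plant, u3, u4, u5}.
Min-cut edges: Plant→u1 (11), Plant→City (8), u4→City (3); capacity 11 + 8 + 3 = 22.

22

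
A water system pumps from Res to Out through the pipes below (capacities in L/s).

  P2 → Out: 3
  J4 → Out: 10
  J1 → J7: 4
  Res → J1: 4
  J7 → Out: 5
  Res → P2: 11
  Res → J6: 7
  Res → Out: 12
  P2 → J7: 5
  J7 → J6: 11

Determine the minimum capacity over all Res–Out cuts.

Augment Res→Out: bottleneck 12, flow now 12.
Augment Res→P2→Out: bottleneck 3, flow now 15.
Augment Res→J1→J7→Out: bottleneck 4, flow now 19.
Augment Res→P2→J7→Out: bottleneck 1, flow now 20.
No augmenting path remains; maximum flow = 20.
By max-flow min-cut, the minimum cut capacity equals the max flow.
In the residual graph, reachable from Res: {Res, J1, P2, J7, J6}.
Min-cut edges: Res→Out (12), P2→Out (3), J7→Out (5); capacity 12 + 3 + 5 = 20.

20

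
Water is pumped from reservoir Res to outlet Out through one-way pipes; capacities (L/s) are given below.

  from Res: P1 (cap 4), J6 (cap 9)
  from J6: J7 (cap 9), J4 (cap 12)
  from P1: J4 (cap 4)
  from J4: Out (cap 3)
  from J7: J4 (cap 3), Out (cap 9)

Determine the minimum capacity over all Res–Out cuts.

Augment Res→J6→J4→Out: bottleneck 3, flow now 3.
Augment Res→J6→J7→Out: bottleneck 6, flow now 9.
Augment Res→P1→J4→J6→J7→Out: bottleneck 3, flow now 12. (uses reverse residual edge)
No augmenting path remains; maximum flow = 12.
By max-flow min-cut, the minimum cut capacity equals the max flow.
In the residual graph, reachable from Res: {Res, P1, J4}.
Min-cut edges: Res→J6 (9), J4→Out (3); capacity 9 + 3 = 12.

12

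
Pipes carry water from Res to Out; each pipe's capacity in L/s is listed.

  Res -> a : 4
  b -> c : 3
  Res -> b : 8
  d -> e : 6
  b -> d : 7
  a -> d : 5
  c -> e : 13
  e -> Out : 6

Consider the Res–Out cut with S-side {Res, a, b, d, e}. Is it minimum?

No — its capacity is 9, but the minimum cut has capacity 6.

Given cut capacity: 3 + 6 = 9.
Augment Res→a→d→e→Out: bottleneck 4, flow now 4.
Augment Res→b→c→e→Out: bottleneck 2, flow now 6.
No augmenting path remains; maximum flow = 6.
In the residual graph, reachable from Res: {Res, a, b, c, d, e}.
Min-cut edges: e→Out (6); capacity 6 = 6.
Cut capacity 9 exceeds the max flow 6, so it is not minimum.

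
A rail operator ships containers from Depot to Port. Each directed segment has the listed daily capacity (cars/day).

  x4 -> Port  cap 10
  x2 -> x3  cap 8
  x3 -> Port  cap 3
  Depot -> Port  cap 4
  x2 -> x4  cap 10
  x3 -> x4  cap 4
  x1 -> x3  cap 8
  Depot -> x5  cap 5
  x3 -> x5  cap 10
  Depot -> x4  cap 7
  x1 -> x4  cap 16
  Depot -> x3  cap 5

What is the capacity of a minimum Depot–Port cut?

16

Augment Depot→Port: bottleneck 4, flow now 4.
Augment Depot→x3→Port: bottleneck 3, flow now 7.
Augment Depot→x4→Port: bottleneck 7, flow now 14.
Augment Depot→x3→x4→Port: bottleneck 2, flow now 16.
No augmenting path remains; maximum flow = 16.
By max-flow min-cut, the minimum cut capacity equals the max flow.
In the residual graph, reachable from Depot: {Depot, x5}.
Min-cut edges: Depot→x3 (5), Depot→x4 (7), Depot→Port (4); capacity 5 + 7 + 4 = 16.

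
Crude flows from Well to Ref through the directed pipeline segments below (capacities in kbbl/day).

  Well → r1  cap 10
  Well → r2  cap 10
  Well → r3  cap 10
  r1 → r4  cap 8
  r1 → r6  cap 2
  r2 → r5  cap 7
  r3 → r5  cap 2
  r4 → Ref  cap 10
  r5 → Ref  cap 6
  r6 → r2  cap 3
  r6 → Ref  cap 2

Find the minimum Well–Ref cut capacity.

16

Augment Well→r1→r4→Ref: bottleneck 8, flow now 8.
Augment Well→r1→r6→Ref: bottleneck 2, flow now 10.
Augment Well→r2→r5→Ref: bottleneck 6, flow now 16.
No augmenting path remains; maximum flow = 16.
By max-flow min-cut, the minimum cut capacity equals the max flow.
In the residual graph, reachable from Well: {Well, r2, r3, r5}.
Min-cut edges: Well→r1 (10), r5→Ref (6); capacity 10 + 6 = 16.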